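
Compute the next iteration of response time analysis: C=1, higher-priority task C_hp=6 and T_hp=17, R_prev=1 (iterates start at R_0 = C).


R_next = C + ceil(R_prev / T_hp) * C_hp
ceil(1 / 17) = ceil(0.0588) = 1
Interference = 1 * 6 = 6
R_next = 1 + 6 = 7

7


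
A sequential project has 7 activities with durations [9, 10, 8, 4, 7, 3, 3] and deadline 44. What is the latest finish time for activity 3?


LF(activity 3) = deadline - sum of successor durations
Successors: activities 4 through 7 with durations [4, 7, 3, 3]
Sum of successor durations = 17
LF = 44 - 17 = 27

27


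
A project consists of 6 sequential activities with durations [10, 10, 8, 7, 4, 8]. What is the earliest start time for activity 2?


Activity 2 starts after activities 1 through 1 complete.
Predecessor durations: [10]
ES = 10 = 10

10


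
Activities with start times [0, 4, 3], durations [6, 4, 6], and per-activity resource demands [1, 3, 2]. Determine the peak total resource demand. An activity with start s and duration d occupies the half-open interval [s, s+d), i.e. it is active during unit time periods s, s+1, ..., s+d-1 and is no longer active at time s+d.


Each activity i is active on [start_i, start_i + duration_i).
Compute total resource usage per time slot:
  t=0: active resources = [1], total = 1
  t=1: active resources = [1], total = 1
  t=2: active resources = [1], total = 1
  t=3: active resources = [1, 2], total = 3
  t=4: active resources = [1, 3, 2], total = 6
  t=5: active resources = [1, 3, 2], total = 6
  t=6: active resources = [3, 2], total = 5
  t=7: active resources = [3, 2], total = 5
  t=8: active resources = [2], total = 2
Peak resource demand = 6

6


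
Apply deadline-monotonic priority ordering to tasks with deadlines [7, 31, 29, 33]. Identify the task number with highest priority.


Sort tasks by relative deadline (ascending):
  Task 1: deadline = 7
  Task 3: deadline = 29
  Task 2: deadline = 31
  Task 4: deadline = 33
Priority order (highest first): [1, 3, 2, 4]
Highest priority task = 1

1


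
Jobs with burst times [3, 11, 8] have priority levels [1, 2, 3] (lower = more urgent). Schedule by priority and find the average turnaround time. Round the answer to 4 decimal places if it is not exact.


Sort by priority (ascending = highest first):
Order: [(1, 3), (2, 11), (3, 8)]
Completion times:
  Priority 1, burst=3, C=3
  Priority 2, burst=11, C=14
  Priority 3, burst=8, C=22
Average turnaround = 39/3 = 13.0

13.0


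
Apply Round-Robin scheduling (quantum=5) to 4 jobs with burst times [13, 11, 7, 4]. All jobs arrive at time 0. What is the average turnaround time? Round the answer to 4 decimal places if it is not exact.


Time quantum = 5
Execution trace:
  J1 runs 5 units, time = 5
  J2 runs 5 units, time = 10
  J3 runs 5 units, time = 15
  J4 runs 4 units, time = 19
  J1 runs 5 units, time = 24
  J2 runs 5 units, time = 29
  J3 runs 2 units, time = 31
  J1 runs 3 units, time = 34
  J2 runs 1 units, time = 35
Finish times: [34, 35, 31, 19]
Average turnaround = 119/4 = 29.75

29.75


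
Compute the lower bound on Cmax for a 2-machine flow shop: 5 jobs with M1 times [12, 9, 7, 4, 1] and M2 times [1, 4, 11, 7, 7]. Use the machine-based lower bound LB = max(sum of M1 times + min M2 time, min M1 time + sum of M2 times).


LB1 = sum(M1 times) + min(M2 times) = 33 + 1 = 34
LB2 = min(M1 times) + sum(M2 times) = 1 + 30 = 31
Lower bound = max(LB1, LB2) = max(34, 31) = 34

34


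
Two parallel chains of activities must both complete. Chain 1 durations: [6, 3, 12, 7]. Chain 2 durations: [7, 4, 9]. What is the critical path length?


Path A total = 6 + 3 + 12 + 7 = 28
Path B total = 7 + 4 + 9 = 20
Critical path = longest path = max(28, 20) = 28

28


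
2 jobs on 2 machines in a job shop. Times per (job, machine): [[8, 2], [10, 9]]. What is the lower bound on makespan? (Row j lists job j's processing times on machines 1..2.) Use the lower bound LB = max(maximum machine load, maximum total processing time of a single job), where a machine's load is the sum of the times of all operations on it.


Machine loads:
  Machine 1: 8 + 10 = 18
  Machine 2: 2 + 9 = 11
Max machine load = 18
Job totals:
  Job 1: 10
  Job 2: 19
Max job total = 19
Lower bound = max(18, 19) = 19

19


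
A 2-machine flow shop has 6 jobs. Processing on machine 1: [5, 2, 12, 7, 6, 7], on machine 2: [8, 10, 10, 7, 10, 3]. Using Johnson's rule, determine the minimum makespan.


Apply Johnson's rule:
  Group 1 (a <= b): [(2, 2, 10), (1, 5, 8), (5, 6, 10), (4, 7, 7)]
  Group 2 (a > b): [(3, 12, 10), (6, 7, 3)]
Optimal job order: [2, 1, 5, 4, 3, 6]
Schedule:
  Job 2: M1 done at 2, M2 done at 12
  Job 1: M1 done at 7, M2 done at 20
  Job 5: M1 done at 13, M2 done at 30
  Job 4: M1 done at 20, M2 done at 37
  Job 3: M1 done at 32, M2 done at 47
  Job 6: M1 done at 39, M2 done at 50
Makespan = 50

50


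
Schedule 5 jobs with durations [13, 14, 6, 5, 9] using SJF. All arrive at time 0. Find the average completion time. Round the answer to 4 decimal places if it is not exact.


SJF order (ascending): [5, 6, 9, 13, 14]
Completion times:
  Job 1: burst=5, C=5
  Job 2: burst=6, C=11
  Job 3: burst=9, C=20
  Job 4: burst=13, C=33
  Job 5: burst=14, C=47
Average completion = 116/5 = 23.2

23.2


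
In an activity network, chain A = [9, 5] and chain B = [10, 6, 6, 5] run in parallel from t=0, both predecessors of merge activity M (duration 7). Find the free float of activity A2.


ES(A2) = sum of predecessors on chain A = 9
EF(A2) = ES + duration = 9 + 5 = 14
Successor of A2 is M. ES(M) = max(sum(A), sum(B)) = max(14, 27) = 27
Free float = ES(successor) - EF(current) = 27 - 14 = 13

13


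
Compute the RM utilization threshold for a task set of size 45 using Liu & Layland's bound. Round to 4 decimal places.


Compute 2^(1/45) = 1.0155225125
Subtract 1: 1.0155225125 - 1 = 0.0155225125
Multiply by n: 45 * 0.0155225125 = 0.6985130625
Round to 4 dp: 0.6985

0.6985


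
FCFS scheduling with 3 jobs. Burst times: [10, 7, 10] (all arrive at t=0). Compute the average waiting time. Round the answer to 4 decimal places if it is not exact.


FCFS order (as given): [10, 7, 10]
Waiting times:
  Job 1: wait = 0
  Job 2: wait = 10
  Job 3: wait = 17
Sum of waiting times = 27
Average waiting time = 27/3 = 9.0

9.0


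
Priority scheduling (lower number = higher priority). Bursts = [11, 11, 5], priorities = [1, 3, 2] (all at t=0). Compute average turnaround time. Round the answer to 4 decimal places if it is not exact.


Sort by priority (ascending = highest first):
Order: [(1, 11), (2, 5), (3, 11)]
Completion times:
  Priority 1, burst=11, C=11
  Priority 2, burst=5, C=16
  Priority 3, burst=11, C=27
Average turnaround = 54/3 = 18.0

18.0


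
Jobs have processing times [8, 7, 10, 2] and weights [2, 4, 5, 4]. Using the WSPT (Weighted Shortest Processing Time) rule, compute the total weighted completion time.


Compute p/w ratios and sort ascending (WSPT): [(2, 4), (7, 4), (10, 5), (8, 2)]
Compute weighted completion times:
  Job (p=2,w=4): C=2, w*C=4*2=8
  Job (p=7,w=4): C=9, w*C=4*9=36
  Job (p=10,w=5): C=19, w*C=5*19=95
  Job (p=8,w=2): C=27, w*C=2*27=54
Total weighted completion time = 193

193


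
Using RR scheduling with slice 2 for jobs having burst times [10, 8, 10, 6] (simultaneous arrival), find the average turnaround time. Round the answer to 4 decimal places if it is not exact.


Time quantum = 2
Execution trace:
  J1 runs 2 units, time = 2
  J2 runs 2 units, time = 4
  J3 runs 2 units, time = 6
  J4 runs 2 units, time = 8
  J1 runs 2 units, time = 10
  J2 runs 2 units, time = 12
  J3 runs 2 units, time = 14
  J4 runs 2 units, time = 16
  J1 runs 2 units, time = 18
  J2 runs 2 units, time = 20
  J3 runs 2 units, time = 22
  J4 runs 2 units, time = 24
  J1 runs 2 units, time = 26
  J2 runs 2 units, time = 28
  J3 runs 2 units, time = 30
  J1 runs 2 units, time = 32
  J3 runs 2 units, time = 34
Finish times: [32, 28, 34, 24]
Average turnaround = 118/4 = 29.5

29.5


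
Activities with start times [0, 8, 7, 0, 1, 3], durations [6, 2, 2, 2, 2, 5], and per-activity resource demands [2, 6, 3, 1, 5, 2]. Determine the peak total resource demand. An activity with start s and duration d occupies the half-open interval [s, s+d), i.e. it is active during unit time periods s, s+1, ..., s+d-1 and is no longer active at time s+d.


Each activity i is active on [start_i, start_i + duration_i).
Compute total resource usage per time slot:
  t=0: active resources = [2, 1], total = 3
  t=1: active resources = [2, 1, 5], total = 8
  t=2: active resources = [2, 5], total = 7
  t=3: active resources = [2, 2], total = 4
  t=4: active resources = [2, 2], total = 4
  t=5: active resources = [2, 2], total = 4
  t=6: active resources = [2], total = 2
  t=7: active resources = [3, 2], total = 5
  t=8: active resources = [6, 3], total = 9
  t=9: active resources = [6], total = 6
Peak resource demand = 9

9


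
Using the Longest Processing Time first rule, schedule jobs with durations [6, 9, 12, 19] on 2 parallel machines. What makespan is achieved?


Sort jobs in decreasing order (LPT): [19, 12, 9, 6]
Assign each job to the least loaded machine:
  Machine 1: jobs [19, 6], load = 25
  Machine 2: jobs [12, 9], load = 21
Makespan = max load = 25

25


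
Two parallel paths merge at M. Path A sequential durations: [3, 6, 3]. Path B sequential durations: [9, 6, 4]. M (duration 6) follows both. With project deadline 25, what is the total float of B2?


Forward pass: ES(B2) = sum of predecessors on chain B = 9
EF = ES + duration = 9 + 6 = 15
Backward pass: LF(M) = deadline = 25; LS(M) = 25 - 6 = 19
LF(B2) = LS(M) - sum(successors on chain B) = 19 - 4 = 15
LS = LF - duration = 15 - 6 = 9
Total float = LS - ES = 9 - 9 = 0

0


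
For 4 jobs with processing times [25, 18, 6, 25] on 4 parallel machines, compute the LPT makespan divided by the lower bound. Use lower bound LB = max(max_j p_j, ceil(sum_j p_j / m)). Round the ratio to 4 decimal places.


LPT order: [25, 25, 18, 6]
Machine loads after assignment: [25, 25, 18, 6]
LPT makespan = 25
Lower bound = max(max_job, ceil(total/4)) = max(25, 19) = 25
Ratio = 25 / 25 = 1.0

1.0


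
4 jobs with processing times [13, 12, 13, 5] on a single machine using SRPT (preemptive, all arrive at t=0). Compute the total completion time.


Since all jobs arrive at t=0, SRPT equals SPT ordering.
SPT order: [5, 12, 13, 13]
Completion times:
  Job 1: p=5, C=5
  Job 2: p=12, C=17
  Job 3: p=13, C=30
  Job 4: p=13, C=43
Total completion time = 5 + 17 + 30 + 43 = 95

95


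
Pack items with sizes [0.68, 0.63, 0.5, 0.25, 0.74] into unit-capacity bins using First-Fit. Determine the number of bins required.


Place items sequentially using First-Fit:
  Item 0.68 -> new Bin 1
  Item 0.63 -> new Bin 2
  Item 0.5 -> new Bin 3
  Item 0.25 -> Bin 1 (now 0.93)
  Item 0.74 -> new Bin 4
Total bins used = 4

4


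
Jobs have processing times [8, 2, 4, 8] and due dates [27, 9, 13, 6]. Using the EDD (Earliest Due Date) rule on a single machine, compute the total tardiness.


Sort by due date (EDD order): [(8, 6), (2, 9), (4, 13), (8, 27)]
Compute completion times and tardiness:
  Job 1: p=8, d=6, C=8, tardiness=max(0,8-6)=2
  Job 2: p=2, d=9, C=10, tardiness=max(0,10-9)=1
  Job 3: p=4, d=13, C=14, tardiness=max(0,14-13)=1
  Job 4: p=8, d=27, C=22, tardiness=max(0,22-27)=0
Total tardiness = 4

4


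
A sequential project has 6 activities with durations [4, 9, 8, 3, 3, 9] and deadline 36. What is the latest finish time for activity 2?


LF(activity 2) = deadline - sum of successor durations
Successors: activities 3 through 6 with durations [8, 3, 3, 9]
Sum of successor durations = 23
LF = 36 - 23 = 13

13


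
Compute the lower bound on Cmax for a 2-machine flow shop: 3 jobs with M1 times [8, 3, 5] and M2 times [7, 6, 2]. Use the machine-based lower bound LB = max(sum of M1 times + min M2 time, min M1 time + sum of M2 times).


LB1 = sum(M1 times) + min(M2 times) = 16 + 2 = 18
LB2 = min(M1 times) + sum(M2 times) = 3 + 15 = 18
Lower bound = max(LB1, LB2) = max(18, 18) = 18

18


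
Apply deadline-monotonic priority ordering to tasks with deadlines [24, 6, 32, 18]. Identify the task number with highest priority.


Sort tasks by relative deadline (ascending):
  Task 2: deadline = 6
  Task 4: deadline = 18
  Task 1: deadline = 24
  Task 3: deadline = 32
Priority order (highest first): [2, 4, 1, 3]
Highest priority task = 2

2


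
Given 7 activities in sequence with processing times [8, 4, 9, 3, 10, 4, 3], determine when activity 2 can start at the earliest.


Activity 2 starts after activities 1 through 1 complete.
Predecessor durations: [8]
ES = 8 = 8

8


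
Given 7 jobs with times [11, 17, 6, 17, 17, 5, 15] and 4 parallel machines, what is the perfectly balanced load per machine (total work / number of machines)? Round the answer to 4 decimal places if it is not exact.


Total processing time = 11 + 17 + 6 + 17 + 17 + 5 + 15 = 88
Number of machines = 4
Ideal balanced load = 88 / 4 = 22.0

22.0


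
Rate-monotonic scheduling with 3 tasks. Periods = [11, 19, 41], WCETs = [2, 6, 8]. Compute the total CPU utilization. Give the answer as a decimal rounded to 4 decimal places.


Compute individual utilizations (exact fractions):
  Task 1: C/T = 2/11 (approx. 0.1818)
  Task 2: C/T = 6/19 (approx. 0.3158)
  Task 3: C/T = 8/41 (approx. 0.1951)
Total utilization U = 2/11 + 6/19 + 8/41 = 5936/8569
Rounded to 4 decimal places: U = 0.6927
RM (Liu & Layland) bound for 3 tasks = 0.779763; compare with U = 5936/8569 (approx. 0.692730)
U <= bound, so schedulable by RM sufficient condition.

0.6927


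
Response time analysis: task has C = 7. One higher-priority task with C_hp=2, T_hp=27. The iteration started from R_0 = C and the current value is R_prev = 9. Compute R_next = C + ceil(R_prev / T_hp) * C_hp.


R_next = C + ceil(R_prev / T_hp) * C_hp
ceil(9 / 27) = ceil(0.3333) = 1
Interference = 1 * 2 = 2
R_next = 7 + 2 = 9
R_next = R_prev, so the iteration has converged (response time = 9).

9


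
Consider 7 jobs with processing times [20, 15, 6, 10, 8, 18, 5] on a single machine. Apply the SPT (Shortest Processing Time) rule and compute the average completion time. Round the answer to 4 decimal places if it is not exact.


Sort jobs by processing time (SPT order): [5, 6, 8, 10, 15, 18, 20]
Compute completion times sequentially:
  Job 1: processing = 5, completes at 5
  Job 2: processing = 6, completes at 11
  Job 3: processing = 8, completes at 19
  Job 4: processing = 10, completes at 29
  Job 5: processing = 15, completes at 44
  Job 6: processing = 18, completes at 62
  Job 7: processing = 20, completes at 82
Sum of completion times = 252
Average completion time = 252/7 = 36.0

36.0


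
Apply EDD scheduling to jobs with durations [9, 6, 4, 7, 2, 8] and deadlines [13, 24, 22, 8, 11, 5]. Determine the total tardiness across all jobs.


Sort by due date (EDD order): [(8, 5), (7, 8), (2, 11), (9, 13), (4, 22), (6, 24)]
Compute completion times and tardiness:
  Job 1: p=8, d=5, C=8, tardiness=max(0,8-5)=3
  Job 2: p=7, d=8, C=15, tardiness=max(0,15-8)=7
  Job 3: p=2, d=11, C=17, tardiness=max(0,17-11)=6
  Job 4: p=9, d=13, C=26, tardiness=max(0,26-13)=13
  Job 5: p=4, d=22, C=30, tardiness=max(0,30-22)=8
  Job 6: p=6, d=24, C=36, tardiness=max(0,36-24)=12
Total tardiness = 49

49


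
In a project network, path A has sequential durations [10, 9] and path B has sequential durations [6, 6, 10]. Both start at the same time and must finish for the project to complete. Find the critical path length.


Path A total = 10 + 9 = 19
Path B total = 6 + 6 + 10 = 22
Critical path = longest path = max(19, 22) = 22

22


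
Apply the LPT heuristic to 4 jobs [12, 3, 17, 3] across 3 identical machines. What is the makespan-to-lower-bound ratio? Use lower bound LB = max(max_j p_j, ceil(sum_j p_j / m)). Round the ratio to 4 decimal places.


LPT order: [17, 12, 3, 3]
Machine loads after assignment: [17, 12, 6]
LPT makespan = 17
Lower bound = max(max_job, ceil(total/3)) = max(17, 12) = 17
Ratio = 17 / 17 = 1.0

1.0


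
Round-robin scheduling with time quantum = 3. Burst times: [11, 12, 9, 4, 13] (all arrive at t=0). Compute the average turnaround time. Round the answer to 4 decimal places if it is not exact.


Time quantum = 3
Execution trace:
  J1 runs 3 units, time = 3
  J2 runs 3 units, time = 6
  J3 runs 3 units, time = 9
  J4 runs 3 units, time = 12
  J5 runs 3 units, time = 15
  J1 runs 3 units, time = 18
  J2 runs 3 units, time = 21
  J3 runs 3 units, time = 24
  J4 runs 1 units, time = 25
  J5 runs 3 units, time = 28
  J1 runs 3 units, time = 31
  J2 runs 3 units, time = 34
  J3 runs 3 units, time = 37
  J5 runs 3 units, time = 40
  J1 runs 2 units, time = 42
  J2 runs 3 units, time = 45
  J5 runs 3 units, time = 48
  J5 runs 1 units, time = 49
Finish times: [42, 45, 37, 25, 49]
Average turnaround = 198/5 = 39.6

39.6


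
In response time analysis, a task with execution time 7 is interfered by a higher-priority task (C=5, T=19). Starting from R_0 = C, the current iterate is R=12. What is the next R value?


R_next = C + ceil(R_prev / T_hp) * C_hp
ceil(12 / 19) = ceil(0.6316) = 1
Interference = 1 * 5 = 5
R_next = 7 + 5 = 12
R_next = R_prev, so the iteration has converged (response time = 12).

12


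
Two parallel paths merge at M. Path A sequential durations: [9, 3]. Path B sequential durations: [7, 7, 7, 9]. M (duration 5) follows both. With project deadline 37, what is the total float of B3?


Forward pass: ES(B3) = sum of predecessors on chain B = 14
EF = ES + duration = 14 + 7 = 21
Backward pass: LF(M) = deadline = 37; LS(M) = 37 - 5 = 32
LF(B3) = LS(M) - sum(successors on chain B) = 32 - 9 = 23
LS = LF - duration = 23 - 7 = 16
Total float = LS - ES = 16 - 14 = 2

2


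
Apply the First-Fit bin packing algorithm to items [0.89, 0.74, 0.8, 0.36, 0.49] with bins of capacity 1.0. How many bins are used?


Place items sequentially using First-Fit:
  Item 0.89 -> new Bin 1
  Item 0.74 -> new Bin 2
  Item 0.8 -> new Bin 3
  Item 0.36 -> new Bin 4
  Item 0.49 -> Bin 4 (now 0.85)
Total bins used = 4

4


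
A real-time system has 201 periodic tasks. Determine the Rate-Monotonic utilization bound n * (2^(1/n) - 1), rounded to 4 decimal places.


Compute 2^(1/201) = 1.0034544463
Subtract 1: 1.0034544463 - 1 = 0.0034544463
Multiply by n: 201 * 0.0034544463 = 0.6943437063
Round to 4 dp: 0.6943

0.6943


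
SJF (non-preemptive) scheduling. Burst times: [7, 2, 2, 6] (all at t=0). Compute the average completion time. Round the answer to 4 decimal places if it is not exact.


SJF order (ascending): [2, 2, 6, 7]
Completion times:
  Job 1: burst=2, C=2
  Job 2: burst=2, C=4
  Job 3: burst=6, C=10
  Job 4: burst=7, C=17
Average completion = 33/4 = 8.25

8.25


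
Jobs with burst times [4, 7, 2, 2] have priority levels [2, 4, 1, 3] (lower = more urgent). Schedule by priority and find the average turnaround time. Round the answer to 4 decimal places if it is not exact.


Sort by priority (ascending = highest first):
Order: [(1, 2), (2, 4), (3, 2), (4, 7)]
Completion times:
  Priority 1, burst=2, C=2
  Priority 2, burst=4, C=6
  Priority 3, burst=2, C=8
  Priority 4, burst=7, C=15
Average turnaround = 31/4 = 7.75

7.75


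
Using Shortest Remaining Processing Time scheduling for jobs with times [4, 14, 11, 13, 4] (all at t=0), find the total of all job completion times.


Since all jobs arrive at t=0, SRPT equals SPT ordering.
SPT order: [4, 4, 11, 13, 14]
Completion times:
  Job 1: p=4, C=4
  Job 2: p=4, C=8
  Job 3: p=11, C=19
  Job 4: p=13, C=32
  Job 5: p=14, C=46
Total completion time = 4 + 8 + 19 + 32 + 46 = 109

109


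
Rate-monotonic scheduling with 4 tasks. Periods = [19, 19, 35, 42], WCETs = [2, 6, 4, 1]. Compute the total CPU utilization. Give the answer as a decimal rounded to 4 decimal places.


Compute individual utilizations (exact fractions):
  Task 1: C/T = 2/19 (approx. 0.1053)
  Task 2: C/T = 6/19 (approx. 0.3158)
  Task 3: C/T = 4/35 (approx. 0.1143)
  Task 4: C/T = 1/42 (approx. 0.0238)
Total utilization U = 2/19 + 6/19 + 4/35 + 1/42 = 2231/3990
Rounded to 4 decimal places: U = 0.5591
RM (Liu & Layland) bound for 4 tasks = 0.756828; compare with U = 2231/3990 (approx. 0.559148)
U <= bound, so schedulable by RM sufficient condition.

0.5591


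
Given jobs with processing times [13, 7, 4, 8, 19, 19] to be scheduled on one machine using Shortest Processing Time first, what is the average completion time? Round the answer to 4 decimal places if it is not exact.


Sort jobs by processing time (SPT order): [4, 7, 8, 13, 19, 19]
Compute completion times sequentially:
  Job 1: processing = 4, completes at 4
  Job 2: processing = 7, completes at 11
  Job 3: processing = 8, completes at 19
  Job 4: processing = 13, completes at 32
  Job 5: processing = 19, completes at 51
  Job 6: processing = 19, completes at 70
Sum of completion times = 187
Average completion time = 187/6 = 31.1667

31.1667


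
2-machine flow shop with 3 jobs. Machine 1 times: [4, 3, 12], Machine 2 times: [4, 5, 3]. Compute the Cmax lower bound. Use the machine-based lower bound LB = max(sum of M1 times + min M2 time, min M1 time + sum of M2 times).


LB1 = sum(M1 times) + min(M2 times) = 19 + 3 = 22
LB2 = min(M1 times) + sum(M2 times) = 3 + 12 = 15
Lower bound = max(LB1, LB2) = max(22, 15) = 22

22


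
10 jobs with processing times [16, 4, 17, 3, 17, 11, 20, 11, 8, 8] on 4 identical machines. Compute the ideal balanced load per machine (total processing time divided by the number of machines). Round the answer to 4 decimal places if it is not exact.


Total processing time = 16 + 4 + 17 + 3 + 17 + 11 + 20 + 11 + 8 + 8 = 115
Number of machines = 4
Ideal balanced load = 115 / 4 = 28.75

28.75


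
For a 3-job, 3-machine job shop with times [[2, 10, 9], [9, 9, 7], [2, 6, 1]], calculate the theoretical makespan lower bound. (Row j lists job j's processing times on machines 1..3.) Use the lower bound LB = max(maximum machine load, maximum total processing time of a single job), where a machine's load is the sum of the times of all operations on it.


Machine loads:
  Machine 1: 2 + 9 + 2 = 13
  Machine 2: 10 + 9 + 6 = 25
  Machine 3: 9 + 7 + 1 = 17
Max machine load = 25
Job totals:
  Job 1: 21
  Job 2: 25
  Job 3: 9
Max job total = 25
Lower bound = max(25, 25) = 25

25


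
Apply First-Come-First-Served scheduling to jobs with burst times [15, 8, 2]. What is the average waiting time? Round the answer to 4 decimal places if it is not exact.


FCFS order (as given): [15, 8, 2]
Waiting times:
  Job 1: wait = 0
  Job 2: wait = 15
  Job 3: wait = 23
Sum of waiting times = 38
Average waiting time = 38/3 = 12.6667

12.6667


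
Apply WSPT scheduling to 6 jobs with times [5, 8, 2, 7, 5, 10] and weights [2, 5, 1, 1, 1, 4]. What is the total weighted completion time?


Compute p/w ratios and sort ascending (WSPT): [(8, 5), (2, 1), (5, 2), (10, 4), (5, 1), (7, 1)]
Compute weighted completion times:
  Job (p=8,w=5): C=8, w*C=5*8=40
  Job (p=2,w=1): C=10, w*C=1*10=10
  Job (p=5,w=2): C=15, w*C=2*15=30
  Job (p=10,w=4): C=25, w*C=4*25=100
  Job (p=5,w=1): C=30, w*C=1*30=30
  Job (p=7,w=1): C=37, w*C=1*37=37
Total weighted completion time = 247

247


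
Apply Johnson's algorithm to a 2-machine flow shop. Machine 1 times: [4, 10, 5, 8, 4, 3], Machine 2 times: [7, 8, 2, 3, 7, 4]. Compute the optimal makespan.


Apply Johnson's rule:
  Group 1 (a <= b): [(6, 3, 4), (1, 4, 7), (5, 4, 7)]
  Group 2 (a > b): [(2, 10, 8), (4, 8, 3), (3, 5, 2)]
Optimal job order: [6, 1, 5, 2, 4, 3]
Schedule:
  Job 6: M1 done at 3, M2 done at 7
  Job 1: M1 done at 7, M2 done at 14
  Job 5: M1 done at 11, M2 done at 21
  Job 2: M1 done at 21, M2 done at 29
  Job 4: M1 done at 29, M2 done at 32
  Job 3: M1 done at 34, M2 done at 36
Makespan = 36

36


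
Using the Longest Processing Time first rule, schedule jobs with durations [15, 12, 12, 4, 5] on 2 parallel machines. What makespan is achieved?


Sort jobs in decreasing order (LPT): [15, 12, 12, 5, 4]
Assign each job to the least loaded machine:
  Machine 1: jobs [15, 5, 4], load = 24
  Machine 2: jobs [12, 12], load = 24
Makespan = max load = 24

24


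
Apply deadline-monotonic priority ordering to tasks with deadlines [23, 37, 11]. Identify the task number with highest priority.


Sort tasks by relative deadline (ascending):
  Task 3: deadline = 11
  Task 1: deadline = 23
  Task 2: deadline = 37
Priority order (highest first): [3, 1, 2]
Highest priority task = 3

3


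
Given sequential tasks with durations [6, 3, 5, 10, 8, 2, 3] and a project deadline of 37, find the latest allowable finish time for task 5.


LF(activity 5) = deadline - sum of successor durations
Successors: activities 6 through 7 with durations [2, 3]
Sum of successor durations = 5
LF = 37 - 5 = 32

32


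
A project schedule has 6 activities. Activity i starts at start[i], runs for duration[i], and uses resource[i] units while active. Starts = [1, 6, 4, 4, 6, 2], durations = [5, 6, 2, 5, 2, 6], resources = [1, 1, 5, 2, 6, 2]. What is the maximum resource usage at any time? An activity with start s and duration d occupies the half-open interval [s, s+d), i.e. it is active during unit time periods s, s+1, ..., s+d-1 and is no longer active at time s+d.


Each activity i is active on [start_i, start_i + duration_i).
Compute total resource usage per time slot:
  t=0: active resources = [], total = 0
  t=1: active resources = [1], total = 1
  t=2: active resources = [1, 2], total = 3
  t=3: active resources = [1, 2], total = 3
  t=4: active resources = [1, 5, 2, 2], total = 10
  t=5: active resources = [1, 5, 2, 2], total = 10
  t=6: active resources = [1, 2, 6, 2], total = 11
  t=7: active resources = [1, 2, 6, 2], total = 11
  t=8: active resources = [1, 2], total = 3
  t=9: active resources = [1], total = 1
  t=10: active resources = [1], total = 1
  t=11: active resources = [1], total = 1
Peak resource demand = 11

11


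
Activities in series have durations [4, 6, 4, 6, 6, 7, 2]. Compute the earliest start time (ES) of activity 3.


Activity 3 starts after activities 1 through 2 complete.
Predecessor durations: [4, 6]
ES = 4 + 6 = 10

10


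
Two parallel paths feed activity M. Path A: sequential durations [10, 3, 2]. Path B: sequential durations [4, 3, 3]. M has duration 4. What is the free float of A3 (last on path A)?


ES(A3) = sum of predecessors on chain A = 13
EF(A3) = ES + duration = 13 + 2 = 15
Successor of A3 is M. ES(M) = max(sum(A), sum(B)) = max(15, 10) = 15
Free float = ES(successor) - EF(current) = 15 - 15 = 0

0


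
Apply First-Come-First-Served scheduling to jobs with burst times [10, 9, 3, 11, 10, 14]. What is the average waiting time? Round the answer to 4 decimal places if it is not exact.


FCFS order (as given): [10, 9, 3, 11, 10, 14]
Waiting times:
  Job 1: wait = 0
  Job 2: wait = 10
  Job 3: wait = 19
  Job 4: wait = 22
  Job 5: wait = 33
  Job 6: wait = 43
Sum of waiting times = 127
Average waiting time = 127/6 = 21.1667

21.1667


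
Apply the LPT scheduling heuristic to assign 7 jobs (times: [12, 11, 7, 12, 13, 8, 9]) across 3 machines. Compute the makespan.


Sort jobs in decreasing order (LPT): [13, 12, 12, 11, 9, 8, 7]
Assign each job to the least loaded machine:
  Machine 1: jobs [13, 8, 7], load = 28
  Machine 2: jobs [12, 11], load = 23
  Machine 3: jobs [12, 9], load = 21
Makespan = max load = 28

28


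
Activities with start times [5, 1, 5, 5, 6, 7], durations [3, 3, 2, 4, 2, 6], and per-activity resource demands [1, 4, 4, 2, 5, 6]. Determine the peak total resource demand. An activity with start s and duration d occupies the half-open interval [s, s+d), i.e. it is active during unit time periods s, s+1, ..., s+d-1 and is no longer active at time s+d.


Each activity i is active on [start_i, start_i + duration_i).
Compute total resource usage per time slot:
  t=0: active resources = [], total = 0
  t=1: active resources = [4], total = 4
  t=2: active resources = [4], total = 4
  t=3: active resources = [4], total = 4
  t=4: active resources = [], total = 0
  t=5: active resources = [1, 4, 2], total = 7
  t=6: active resources = [1, 4, 2, 5], total = 12
  t=7: active resources = [1, 2, 5, 6], total = 14
  t=8: active resources = [2, 6], total = 8
  t=9: active resources = [6], total = 6
  t=10: active resources = [6], total = 6
  t=11: active resources = [6], total = 6
  t=12: active resources = [6], total = 6
Peak resource demand = 14

14


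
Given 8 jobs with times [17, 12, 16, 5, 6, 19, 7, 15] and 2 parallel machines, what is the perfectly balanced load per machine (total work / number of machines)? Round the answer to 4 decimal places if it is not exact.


Total processing time = 17 + 12 + 16 + 5 + 6 + 19 + 7 + 15 = 97
Number of machines = 2
Ideal balanced load = 97 / 2 = 48.5

48.5


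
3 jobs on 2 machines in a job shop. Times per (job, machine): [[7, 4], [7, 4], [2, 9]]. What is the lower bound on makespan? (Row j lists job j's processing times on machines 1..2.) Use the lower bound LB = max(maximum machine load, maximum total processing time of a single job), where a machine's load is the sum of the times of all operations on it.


Machine loads:
  Machine 1: 7 + 7 + 2 = 16
  Machine 2: 4 + 4 + 9 = 17
Max machine load = 17
Job totals:
  Job 1: 11
  Job 2: 11
  Job 3: 11
Max job total = 11
Lower bound = max(17, 11) = 17

17


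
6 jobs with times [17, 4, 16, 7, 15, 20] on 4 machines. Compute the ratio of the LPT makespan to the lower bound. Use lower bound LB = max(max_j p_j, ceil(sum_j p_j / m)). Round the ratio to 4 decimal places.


LPT order: [20, 17, 16, 15, 7, 4]
Machine loads after assignment: [20, 17, 20, 22]
LPT makespan = 22
Lower bound = max(max_job, ceil(total/4)) = max(20, 20) = 20
Ratio = 22 / 20 = 1.1

1.1


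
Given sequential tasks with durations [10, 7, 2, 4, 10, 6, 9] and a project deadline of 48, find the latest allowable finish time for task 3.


LF(activity 3) = deadline - sum of successor durations
Successors: activities 4 through 7 with durations [4, 10, 6, 9]
Sum of successor durations = 29
LF = 48 - 29 = 19

19


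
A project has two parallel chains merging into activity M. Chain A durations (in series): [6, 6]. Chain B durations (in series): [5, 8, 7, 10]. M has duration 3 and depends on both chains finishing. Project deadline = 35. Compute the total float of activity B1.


Forward pass: ES(B1) = sum of predecessors on chain B = 0
EF = ES + duration = 0 + 5 = 5
Backward pass: LF(M) = deadline = 35; LS(M) = 35 - 3 = 32
LF(B1) = LS(M) - sum(successors on chain B) = 32 - 25 = 7
LS = LF - duration = 7 - 5 = 2
Total float = LS - ES = 2 - 0 = 2

2


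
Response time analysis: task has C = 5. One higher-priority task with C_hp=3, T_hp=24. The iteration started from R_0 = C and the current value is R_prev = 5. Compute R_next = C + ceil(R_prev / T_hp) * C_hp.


R_next = C + ceil(R_prev / T_hp) * C_hp
ceil(5 / 24) = ceil(0.2083) = 1
Interference = 1 * 3 = 3
R_next = 5 + 3 = 8

8


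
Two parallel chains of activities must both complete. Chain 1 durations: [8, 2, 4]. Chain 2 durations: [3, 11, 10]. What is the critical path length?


Path A total = 8 + 2 + 4 = 14
Path B total = 3 + 11 + 10 = 24
Critical path = longest path = max(14, 24) = 24

24


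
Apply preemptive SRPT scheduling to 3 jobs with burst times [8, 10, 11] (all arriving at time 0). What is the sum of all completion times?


Since all jobs arrive at t=0, SRPT equals SPT ordering.
SPT order: [8, 10, 11]
Completion times:
  Job 1: p=8, C=8
  Job 2: p=10, C=18
  Job 3: p=11, C=29
Total completion time = 8 + 18 + 29 = 55

55


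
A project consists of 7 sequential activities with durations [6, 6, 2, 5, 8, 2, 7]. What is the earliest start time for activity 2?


Activity 2 starts after activities 1 through 1 complete.
Predecessor durations: [6]
ES = 6 = 6

6


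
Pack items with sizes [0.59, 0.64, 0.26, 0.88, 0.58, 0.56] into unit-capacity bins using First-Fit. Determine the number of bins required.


Place items sequentially using First-Fit:
  Item 0.59 -> new Bin 1
  Item 0.64 -> new Bin 2
  Item 0.26 -> Bin 1 (now 0.85)
  Item 0.88 -> new Bin 3
  Item 0.58 -> new Bin 4
  Item 0.56 -> new Bin 5
Total bins used = 5

5


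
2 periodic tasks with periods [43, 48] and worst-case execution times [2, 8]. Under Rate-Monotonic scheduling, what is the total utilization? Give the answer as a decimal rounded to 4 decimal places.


Compute individual utilizations (exact fractions):
  Task 1: C/T = 2/43 (approx. 0.0465)
  Task 2: C/T = 8/48 = 1/6 (approx. 0.1667)
Total utilization U = 2/43 + 1/6 = 55/258
Rounded to 4 decimal places: U = 0.2132
RM (Liu & Layland) bound for 2 tasks = 0.828427; compare with U = 55/258 (approx. 0.213178)
U <= bound, so schedulable by RM sufficient condition.

0.2132


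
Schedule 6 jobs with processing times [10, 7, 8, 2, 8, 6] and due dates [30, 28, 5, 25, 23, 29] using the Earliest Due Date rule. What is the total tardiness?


Sort by due date (EDD order): [(8, 5), (8, 23), (2, 25), (7, 28), (6, 29), (10, 30)]
Compute completion times and tardiness:
  Job 1: p=8, d=5, C=8, tardiness=max(0,8-5)=3
  Job 2: p=8, d=23, C=16, tardiness=max(0,16-23)=0
  Job 3: p=2, d=25, C=18, tardiness=max(0,18-25)=0
  Job 4: p=7, d=28, C=25, tardiness=max(0,25-28)=0
  Job 5: p=6, d=29, C=31, tardiness=max(0,31-29)=2
  Job 6: p=10, d=30, C=41, tardiness=max(0,41-30)=11
Total tardiness = 16

16


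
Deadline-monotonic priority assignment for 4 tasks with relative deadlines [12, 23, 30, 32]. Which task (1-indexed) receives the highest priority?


Sort tasks by relative deadline (ascending):
  Task 1: deadline = 12
  Task 2: deadline = 23
  Task 3: deadline = 30
  Task 4: deadline = 32
Priority order (highest first): [1, 2, 3, 4]
Highest priority task = 1

1


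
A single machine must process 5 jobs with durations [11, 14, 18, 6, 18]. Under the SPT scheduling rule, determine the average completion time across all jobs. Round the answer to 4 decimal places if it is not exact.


Sort jobs by processing time (SPT order): [6, 11, 14, 18, 18]
Compute completion times sequentially:
  Job 1: processing = 6, completes at 6
  Job 2: processing = 11, completes at 17
  Job 3: processing = 14, completes at 31
  Job 4: processing = 18, completes at 49
  Job 5: processing = 18, completes at 67
Sum of completion times = 170
Average completion time = 170/5 = 34.0

34.0


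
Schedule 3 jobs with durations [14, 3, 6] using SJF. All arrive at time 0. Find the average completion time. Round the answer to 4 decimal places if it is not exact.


SJF order (ascending): [3, 6, 14]
Completion times:
  Job 1: burst=3, C=3
  Job 2: burst=6, C=9
  Job 3: burst=14, C=23
Average completion = 35/3 = 11.6667

11.6667


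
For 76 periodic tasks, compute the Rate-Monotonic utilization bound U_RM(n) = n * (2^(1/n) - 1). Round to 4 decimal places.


Compute 2^(1/76) = 1.0091620748
Subtract 1: 1.0091620748 - 1 = 0.0091620748
Multiply by n: 76 * 0.0091620748 = 0.6963176848
Round to 4 dp: 0.6963

0.6963


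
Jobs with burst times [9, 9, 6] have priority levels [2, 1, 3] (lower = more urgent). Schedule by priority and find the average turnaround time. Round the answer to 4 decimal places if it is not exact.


Sort by priority (ascending = highest first):
Order: [(1, 9), (2, 9), (3, 6)]
Completion times:
  Priority 1, burst=9, C=9
  Priority 2, burst=9, C=18
  Priority 3, burst=6, C=24
Average turnaround = 51/3 = 17.0

17.0


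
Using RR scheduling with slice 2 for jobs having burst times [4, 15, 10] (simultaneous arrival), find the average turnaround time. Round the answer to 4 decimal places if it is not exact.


Time quantum = 2
Execution trace:
  J1 runs 2 units, time = 2
  J2 runs 2 units, time = 4
  J3 runs 2 units, time = 6
  J1 runs 2 units, time = 8
  J2 runs 2 units, time = 10
  J3 runs 2 units, time = 12
  J2 runs 2 units, time = 14
  J3 runs 2 units, time = 16
  J2 runs 2 units, time = 18
  J3 runs 2 units, time = 20
  J2 runs 2 units, time = 22
  J3 runs 2 units, time = 24
  J2 runs 2 units, time = 26
  J2 runs 2 units, time = 28
  J2 runs 1 units, time = 29
Finish times: [8, 29, 24]
Average turnaround = 61/3 = 20.3333

20.3333


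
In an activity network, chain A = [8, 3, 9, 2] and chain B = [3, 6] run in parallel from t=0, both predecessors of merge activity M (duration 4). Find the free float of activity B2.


ES(B2) = sum of predecessors on chain B = 3
EF(B2) = ES + duration = 3 + 6 = 9
Successor of B2 is M. ES(M) = max(sum(A), sum(B)) = max(22, 9) = 22
Free float = ES(successor) - EF(current) = 22 - 9 = 13

13


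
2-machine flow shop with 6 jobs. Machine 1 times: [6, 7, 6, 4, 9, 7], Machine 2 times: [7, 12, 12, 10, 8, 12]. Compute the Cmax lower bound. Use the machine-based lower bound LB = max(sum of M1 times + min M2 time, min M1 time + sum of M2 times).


LB1 = sum(M1 times) + min(M2 times) = 39 + 7 = 46
LB2 = min(M1 times) + sum(M2 times) = 4 + 61 = 65
Lower bound = max(LB1, LB2) = max(46, 65) = 65

65


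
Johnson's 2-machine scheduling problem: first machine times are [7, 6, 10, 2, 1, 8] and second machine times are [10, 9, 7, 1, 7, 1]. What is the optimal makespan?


Apply Johnson's rule:
  Group 1 (a <= b): [(5, 1, 7), (2, 6, 9), (1, 7, 10)]
  Group 2 (a > b): [(3, 10, 7), (4, 2, 1), (6, 8, 1)]
Optimal job order: [5, 2, 1, 3, 4, 6]
Schedule:
  Job 5: M1 done at 1, M2 done at 8
  Job 2: M1 done at 7, M2 done at 17
  Job 1: M1 done at 14, M2 done at 27
  Job 3: M1 done at 24, M2 done at 34
  Job 4: M1 done at 26, M2 done at 35
  Job 6: M1 done at 34, M2 done at 36
Makespan = 36

36


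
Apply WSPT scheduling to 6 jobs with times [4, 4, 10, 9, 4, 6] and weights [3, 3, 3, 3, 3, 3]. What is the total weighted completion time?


Compute p/w ratios and sort ascending (WSPT): [(4, 3), (4, 3), (4, 3), (6, 3), (9, 3), (10, 3)]
Compute weighted completion times:
  Job (p=4,w=3): C=4, w*C=3*4=12
  Job (p=4,w=3): C=8, w*C=3*8=24
  Job (p=4,w=3): C=12, w*C=3*12=36
  Job (p=6,w=3): C=18, w*C=3*18=54
  Job (p=9,w=3): C=27, w*C=3*27=81
  Job (p=10,w=3): C=37, w*C=3*37=111
Total weighted completion time = 318

318


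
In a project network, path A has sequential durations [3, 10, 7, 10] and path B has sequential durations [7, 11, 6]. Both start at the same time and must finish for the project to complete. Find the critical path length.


Path A total = 3 + 10 + 7 + 10 = 30
Path B total = 7 + 11 + 6 = 24
Critical path = longest path = max(30, 24) = 30

30


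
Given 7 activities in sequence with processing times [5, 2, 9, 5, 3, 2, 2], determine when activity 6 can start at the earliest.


Activity 6 starts after activities 1 through 5 complete.
Predecessor durations: [5, 2, 9, 5, 3]
ES = 5 + 2 + 9 + 5 + 3 = 24

24


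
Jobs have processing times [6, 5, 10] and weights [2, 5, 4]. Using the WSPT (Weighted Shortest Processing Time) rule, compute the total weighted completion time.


Compute p/w ratios and sort ascending (WSPT): [(5, 5), (10, 4), (6, 2)]
Compute weighted completion times:
  Job (p=5,w=5): C=5, w*C=5*5=25
  Job (p=10,w=4): C=15, w*C=4*15=60
  Job (p=6,w=2): C=21, w*C=2*21=42
Total weighted completion time = 127

127


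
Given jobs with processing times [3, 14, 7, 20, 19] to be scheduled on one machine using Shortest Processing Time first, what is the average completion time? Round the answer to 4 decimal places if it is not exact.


Sort jobs by processing time (SPT order): [3, 7, 14, 19, 20]
Compute completion times sequentially:
  Job 1: processing = 3, completes at 3
  Job 2: processing = 7, completes at 10
  Job 3: processing = 14, completes at 24
  Job 4: processing = 19, completes at 43
  Job 5: processing = 20, completes at 63
Sum of completion times = 143
Average completion time = 143/5 = 28.6

28.6


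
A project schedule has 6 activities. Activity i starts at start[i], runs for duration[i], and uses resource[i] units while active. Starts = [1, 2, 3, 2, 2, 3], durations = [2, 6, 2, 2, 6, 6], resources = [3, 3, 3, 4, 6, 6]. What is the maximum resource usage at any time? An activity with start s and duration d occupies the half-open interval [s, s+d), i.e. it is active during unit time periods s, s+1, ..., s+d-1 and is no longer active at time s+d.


Each activity i is active on [start_i, start_i + duration_i).
Compute total resource usage per time slot:
  t=0: active resources = [], total = 0
  t=1: active resources = [3], total = 3
  t=2: active resources = [3, 3, 4, 6], total = 16
  t=3: active resources = [3, 3, 4, 6, 6], total = 22
  t=4: active resources = [3, 3, 6, 6], total = 18
  t=5: active resources = [3, 6, 6], total = 15
  t=6: active resources = [3, 6, 6], total = 15
  t=7: active resources = [3, 6, 6], total = 15
  t=8: active resources = [6], total = 6
Peak resource demand = 22

22
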